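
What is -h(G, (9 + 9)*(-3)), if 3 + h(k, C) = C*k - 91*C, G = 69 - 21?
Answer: -2319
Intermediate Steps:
G = 48
h(k, C) = -3 - 91*C + C*k (h(k, C) = -3 + (C*k - 91*C) = -3 + (-91*C + C*k) = -3 - 91*C + C*k)
-h(G, (9 + 9)*(-3)) = -(-3 - 91*(9 + 9)*(-3) + ((9 + 9)*(-3))*48) = -(-3 - 1638*(-3) + (18*(-3))*48) = -(-3 - 91*(-54) - 54*48) = -(-3 + 4914 - 2592) = -1*2319 = -2319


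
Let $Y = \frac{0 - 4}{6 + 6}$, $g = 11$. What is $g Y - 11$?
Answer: $- \frac{44}{3} \approx -14.667$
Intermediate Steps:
$Y = - \frac{1}{3}$ ($Y = - \frac{4}{12} = \left(-4\right) \frac{1}{12} = - \frac{1}{3} \approx -0.33333$)
$g Y - 11 = 11 \left(- \frac{1}{3}\right) - 11 = - \frac{11}{3} - 11 = - \frac{44}{3}$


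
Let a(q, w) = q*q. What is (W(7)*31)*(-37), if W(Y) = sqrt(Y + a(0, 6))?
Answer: -1147*sqrt(7) ≈ -3034.7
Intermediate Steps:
a(q, w) = q**2
W(Y) = sqrt(Y) (W(Y) = sqrt(Y + 0**2) = sqrt(Y + 0) = sqrt(Y))
(W(7)*31)*(-37) = (sqrt(7)*31)*(-37) = (31*sqrt(7))*(-37) = -1147*sqrt(7)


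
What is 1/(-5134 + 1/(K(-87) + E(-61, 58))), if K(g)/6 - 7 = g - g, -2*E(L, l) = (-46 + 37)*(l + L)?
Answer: -57/292636 ≈ -0.00019478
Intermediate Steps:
E(L, l) = 9*L/2 + 9*l/2 (E(L, l) = -(-46 + 37)*(l + L)/2 = -(-9)*(L + l)/2 = -(-9*L - 9*l)/2 = 9*L/2 + 9*l/2)
K(g) = 42 (K(g) = 42 + 6*(g - g) = 42 + 6*0 = 42 + 0 = 42)
1/(-5134 + 1/(K(-87) + E(-61, 58))) = 1/(-5134 + 1/(42 + ((9/2)*(-61) + (9/2)*58))) = 1/(-5134 + 1/(42 + (-549/2 + 261))) = 1/(-5134 + 1/(42 - 27/2)) = 1/(-5134 + 1/(57/2)) = 1/(-5134 + 2/57) = 1/(-292636/57) = -57/292636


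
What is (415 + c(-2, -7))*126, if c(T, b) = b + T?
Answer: 51156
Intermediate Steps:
c(T, b) = T + b
(415 + c(-2, -7))*126 = (415 + (-2 - 7))*126 = (415 - 9)*126 = 406*126 = 51156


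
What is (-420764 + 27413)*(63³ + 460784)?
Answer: -279606084681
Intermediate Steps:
(-420764 + 27413)*(63³ + 460784) = -393351*(250047 + 460784) = -393351*710831 = -279606084681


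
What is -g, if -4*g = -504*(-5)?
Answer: 630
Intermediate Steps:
g = -630 (g = -(-18)*7*(-5) = -(-18)*(-35) = -¼*2520 = -630)
-g = -1*(-630) = 630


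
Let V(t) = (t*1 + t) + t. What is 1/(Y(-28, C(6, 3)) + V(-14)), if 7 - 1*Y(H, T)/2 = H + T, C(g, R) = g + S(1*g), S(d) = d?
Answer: ¼ ≈ 0.25000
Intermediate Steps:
C(g, R) = 2*g (C(g, R) = g + 1*g = g + g = 2*g)
Y(H, T) = 14 - 2*H - 2*T (Y(H, T) = 14 - 2*(H + T) = 14 + (-2*H - 2*T) = 14 - 2*H - 2*T)
V(t) = 3*t (V(t) = (t + t) + t = 2*t + t = 3*t)
1/(Y(-28, C(6, 3)) + V(-14)) = 1/((14 - 2*(-28) - 4*6) + 3*(-14)) = 1/((14 + 56 - 2*12) - 42) = 1/((14 + 56 - 24) - 42) = 1/(46 - 42) = 1/4 = ¼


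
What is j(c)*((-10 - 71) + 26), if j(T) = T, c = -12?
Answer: 660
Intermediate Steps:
j(c)*((-10 - 71) + 26) = -12*((-10 - 71) + 26) = -12*(-81 + 26) = -12*(-55) = 660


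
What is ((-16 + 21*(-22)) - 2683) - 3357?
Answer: -6518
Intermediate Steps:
((-16 + 21*(-22)) - 2683) - 3357 = ((-16 - 462) - 2683) - 3357 = (-478 - 2683) - 3357 = -3161 - 3357 = -6518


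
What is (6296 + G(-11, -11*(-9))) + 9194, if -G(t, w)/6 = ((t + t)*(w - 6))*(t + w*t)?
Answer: -13488110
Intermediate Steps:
G(t, w) = -12*t*(-6 + w)*(t + t*w) (G(t, w) = -6*(t + t)*(w - 6)*(t + w*t) = -6*(2*t)*(-6 + w)*(t + t*w) = -6*2*t*(-6 + w)*(t + t*w) = -12*t*(-6 + w)*(t + t*w))
(6296 + G(-11, -11*(-9))) + 9194 = (6296 + 12*(-11)**2*(6 - (-11*(-9))**2 + 5*(-11*(-9)))) + 9194 = (6296 + 12*121*(6 - 1*99**2 + 5*99)) + 9194 = (6296 + 12*121*(6 - 1*9801 + 495)) + 9194 = (6296 + 12*121*(6 - 9801 + 495)) + 9194 = (6296 + 12*121*(-9300)) + 9194 = (6296 - 13503600) + 9194 = -13497304 + 9194 = -13488110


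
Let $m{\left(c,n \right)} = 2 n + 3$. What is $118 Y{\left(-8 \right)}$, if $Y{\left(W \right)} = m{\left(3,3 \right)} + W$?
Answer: $118$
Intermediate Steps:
$m{\left(c,n \right)} = 3 + 2 n$
$Y{\left(W \right)} = 9 + W$ ($Y{\left(W \right)} = \left(3 + 2 \cdot 3\right) + W = \left(3 + 6\right) + W = 9 + W$)
$118 Y{\left(-8 \right)} = 118 \left(9 - 8\right) = 118 \cdot 1 = 118$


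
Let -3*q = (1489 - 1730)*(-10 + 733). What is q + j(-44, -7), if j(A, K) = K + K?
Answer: 58067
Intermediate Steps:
j(A, K) = 2*K
q = 58081 (q = -(1489 - 1730)*(-10 + 733)/3 = -(-241)*723/3 = -⅓*(-174243) = 58081)
q + j(-44, -7) = 58081 + 2*(-7) = 58081 - 14 = 58067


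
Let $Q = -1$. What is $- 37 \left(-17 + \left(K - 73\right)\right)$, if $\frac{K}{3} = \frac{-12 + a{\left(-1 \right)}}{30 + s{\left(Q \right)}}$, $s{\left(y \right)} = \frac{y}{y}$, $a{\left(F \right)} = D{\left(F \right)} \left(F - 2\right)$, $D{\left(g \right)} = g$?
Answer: $\frac{104229}{31} \approx 3362.2$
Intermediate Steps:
$a{\left(F \right)} = F \left(-2 + F\right)$ ($a{\left(F \right)} = F \left(F - 2\right) = F \left(-2 + F\right)$)
$s{\left(y \right)} = 1$
$K = - \frac{27}{31}$ ($K = 3 \frac{-12 - \left(-2 - 1\right)}{30 + 1} = 3 \frac{-12 - -3}{31} = 3 \left(-12 + 3\right) \frac{1}{31} = 3 \left(\left(-9\right) \frac{1}{31}\right) = 3 \left(- \frac{9}{31}\right) = - \frac{27}{31} \approx -0.87097$)
$- 37 \left(-17 + \left(K - 73\right)\right) = - 37 \left(-17 - \frac{2290}{31}\right) = \left(-37\right) \left(- \frac{2817}{31}\right) = \frac{104229}{31}$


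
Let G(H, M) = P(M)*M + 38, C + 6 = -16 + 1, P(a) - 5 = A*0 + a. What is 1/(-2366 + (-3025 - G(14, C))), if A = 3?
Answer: -1/5765 ≈ -0.00017346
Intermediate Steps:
P(a) = 5 + a (P(a) = 5 + (3*0 + a) = 5 + (0 + a) = 5 + a)
C = -21 (C = -6 + (-16 + 1) = -6 - 15 = -21)
G(H, M) = 38 + M*(5 + M) (G(H, M) = (5 + M)*M + 38 = M*(5 + M) + 38 = 38 + M*(5 + M))
1/(-2366 + (-3025 - G(14, C))) = 1/(-2366 + (-3025 - (38 - 21*(5 - 21)))) = 1/(-2366 + (-3025 - (38 - 21*(-16)))) = 1/(-2366 + (-3025 - (38 + 336))) = 1/(-2366 + (-3025 - 1*374)) = 1/(-2366 + (-3025 - 374)) = 1/(-2366 - 3399) = 1/(-5765) = -1/5765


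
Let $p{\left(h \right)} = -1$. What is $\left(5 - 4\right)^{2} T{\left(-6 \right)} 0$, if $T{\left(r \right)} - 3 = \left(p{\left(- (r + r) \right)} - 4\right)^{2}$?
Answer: $0$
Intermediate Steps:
$T{\left(r \right)} = 28$ ($T{\left(r \right)} = 3 + \left(-1 - 4\right)^{2} = 3 + \left(-5\right)^{2} = 3 + 25 = 28$)
$\left(5 - 4\right)^{2} T{\left(-6 \right)} 0 = \left(5 - 4\right)^{2} \cdot 28 \cdot 0 = 1^{2} \cdot 28 \cdot 0 = 1 \cdot 28 \cdot 0 = 28 \cdot 0 = 0$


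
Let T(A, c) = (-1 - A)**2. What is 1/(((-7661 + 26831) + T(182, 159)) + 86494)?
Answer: 1/139153 ≈ 7.1863e-6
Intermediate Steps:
1/(((-7661 + 26831) + T(182, 159)) + 86494) = 1/(((-7661 + 26831) + (1 + 182)**2) + 86494) = 1/((19170 + 183**2) + 86494) = 1/((19170 + 33489) + 86494) = 1/(52659 + 86494) = 1/139153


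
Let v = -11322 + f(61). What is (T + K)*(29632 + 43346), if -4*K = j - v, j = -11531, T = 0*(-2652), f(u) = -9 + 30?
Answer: 4196235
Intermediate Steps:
f(u) = 21
v = -11301 (v = -11322 + 21 = -11301)
T = 0
K = 115/2 (K = -(-11531 - 1*(-11301))/4 = -(-11531 + 11301)/4 = -¼*(-230) = 115/2 ≈ 57.500)
(T + K)*(29632 + 43346) = (0 + 115/2)*(29632 + 43346) = (115/2)*72978 = 4196235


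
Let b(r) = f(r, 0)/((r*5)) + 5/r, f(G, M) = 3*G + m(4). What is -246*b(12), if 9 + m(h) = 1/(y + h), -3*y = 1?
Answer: -4715/22 ≈ -214.32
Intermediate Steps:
y = -⅓ (y = -⅓*1 = -⅓ ≈ -0.33333)
m(h) = -9 + 1/(-⅓ + h)
f(G, M) = -96/11 + 3*G (f(G, M) = 3*G + 3*(4 - 9*4)/(-1 + 3*4) = 3*G + 3*(4 - 36)/(-1 + 12) = 3*G + 3*(-32)/11 = 3*G + 3*(1/11)*(-32) = 3*G - 96/11 = -96/11 + 3*G)
b(r) = 5/r + (-96/11 + 3*r)/(5*r) (b(r) = (-96/11 + 3*r)/((r*5)) + 5/r = (-96/11 + 3*r)/((5*r)) + 5/r = (-96/11 + 3*r)*(1/(5*r)) + 5/r = (-96/11 + 3*r)/(5*r) + 5/r = 5/r + (-96/11 + 3*r)/(5*r))
-246*b(12) = -246*(179 + 33*12)/(55*12) = -246*(179 + 396)/(55*12) = -246*575/(55*12) = -246*115/132 = -4715/22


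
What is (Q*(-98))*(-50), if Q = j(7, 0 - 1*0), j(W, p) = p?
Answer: 0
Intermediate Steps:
Q = 0 (Q = 0 - 1*0 = 0 + 0 = 0)
(Q*(-98))*(-50) = (0*(-98))*(-50) = 0*(-50) = 0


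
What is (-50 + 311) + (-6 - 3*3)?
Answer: 246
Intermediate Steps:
(-50 + 311) + (-6 - 3*3) = 261 + (-6 - 9) = 261 - 15 = 246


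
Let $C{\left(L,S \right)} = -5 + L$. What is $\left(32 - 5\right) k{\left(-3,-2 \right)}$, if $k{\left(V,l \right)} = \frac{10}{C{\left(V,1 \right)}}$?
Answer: $- \frac{135}{4} \approx -33.75$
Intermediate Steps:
$k{\left(V,l \right)} = \frac{10}{-5 + V}$
$\left(32 - 5\right) k{\left(-3,-2 \right)} = \left(32 - 5\right) \frac{10}{-5 - 3} = 27 \frac{10}{-8} = 27 \cdot 10 \left(- \frac{1}{8}\right) = 27 \left(- \frac{5}{4}\right) = - \frac{135}{4}$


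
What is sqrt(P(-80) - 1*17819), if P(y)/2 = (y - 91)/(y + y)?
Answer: I*sqrt(7126745)/20 ≈ 133.48*I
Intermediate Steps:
P(y) = (-91 + y)/y (P(y) = 2*((y - 91)/(y + y)) = 2*((-91 + y)/((2*y))) = 2*((-91 + y)*(1/(2*y))) = 2*((-91 + y)/(2*y)) = (-91 + y)/y)
sqrt(P(-80) - 1*17819) = sqrt((-91 - 80)/(-80) - 1*17819) = sqrt(-1/80*(-171) - 17819) = sqrt(171/80 - 17819) = sqrt(-1425349/80) = I*sqrt(7126745)/20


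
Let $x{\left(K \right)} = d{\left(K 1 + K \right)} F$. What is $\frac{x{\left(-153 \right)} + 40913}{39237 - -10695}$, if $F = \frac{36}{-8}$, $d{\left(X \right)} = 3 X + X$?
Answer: $\frac{46421}{49932} \approx 0.92968$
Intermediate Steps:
$d{\left(X \right)} = 4 X$
$F = - \frac{9}{2}$ ($F = 36 \left(- \frac{1}{8}\right) = - \frac{9}{2} \approx -4.5$)
$x{\left(K \right)} = - 36 K$ ($x{\left(K \right)} = 4 \left(K 1 + K\right) \left(- \frac{9}{2}\right) = 4 \left(K + K\right) \left(- \frac{9}{2}\right) = 4 \cdot 2 K \left(- \frac{9}{2}\right) = 8 K \left(- \frac{9}{2}\right) = - 36 K$)
$\frac{x{\left(-153 \right)} + 40913}{39237 - -10695} = \frac{\left(-36\right) \left(-153\right) + 40913}{39237 - -10695} = \frac{5508 + 40913}{39237 + \left(-236 + 10931\right)} = \frac{46421}{39237 + 10695} = \frac{46421}{49932}$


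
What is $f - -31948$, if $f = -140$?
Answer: $31808$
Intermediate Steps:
$f - -31948 = -140 - -31948 = -140 + 31948 = 31808$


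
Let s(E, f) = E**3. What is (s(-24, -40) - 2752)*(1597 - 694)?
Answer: -14968128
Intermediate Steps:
(s(-24, -40) - 2752)*(1597 - 694) = ((-24)**3 - 2752)*(1597 - 694) = (-13824 - 2752)*903 = -16576*903 = -14968128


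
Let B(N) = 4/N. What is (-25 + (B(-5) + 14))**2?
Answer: 3481/25 ≈ 139.24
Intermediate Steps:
(-25 + (B(-5) + 14))**2 = (-25 + (4/(-5) + 14))**2 = (-25 + (4*(-1/5) + 14))**2 = (-25 + (-4/5 + 14))**2 = (-25 + 66/5)**2 = (-59/5)**2 = 3481/25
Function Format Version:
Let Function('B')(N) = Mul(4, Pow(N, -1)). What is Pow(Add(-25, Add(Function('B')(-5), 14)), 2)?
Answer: Rational(3481, 25) ≈ 139.24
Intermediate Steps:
Pow(Add(-25, Add(Function('B')(-5), 14)), 2) = Pow(Add(-25, Add(Mul(4, Pow(-5, -1)), 14)), 2) = Pow(Add(-25, Add(Mul(4, Rational(-1, 5)), 14)), 2) = Pow(Add(-25, Add(Rational(-4, 5), 14)), 2) = Pow(Add(-25, Rational(66, 5)), 2) = Pow(Rational(-59, 5), 2) = Rational(3481, 25)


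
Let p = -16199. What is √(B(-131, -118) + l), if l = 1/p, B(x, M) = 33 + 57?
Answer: √23616667891/16199 ≈ 9.4868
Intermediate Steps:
B(x, M) = 90
l = -1/16199 (l = 1/(-16199) = -1/16199 ≈ -6.1732e-5)
√(B(-131, -118) + l) = √(90 - 1/16199) = √(1457909/16199) = √23616667891/16199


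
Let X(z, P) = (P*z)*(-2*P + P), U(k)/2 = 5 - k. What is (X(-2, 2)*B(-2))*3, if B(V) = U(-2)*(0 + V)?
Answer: -672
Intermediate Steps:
U(k) = 10 - 2*k (U(k) = 2*(5 - k) = 10 - 2*k)
X(z, P) = -z*P**2 (X(z, P) = (P*z)*(-P) = -z*P**2)
B(V) = 14*V (B(V) = (10 - 2*(-2))*(0 + V) = (10 + 4)*V = 14*V)
(X(-2, 2)*B(-2))*3 = ((-1*(-2)*2**2)*(14*(-2)))*3 = (-1*(-2)*4*(-28))*3 = (8*(-28))*3 = -224*3 = -672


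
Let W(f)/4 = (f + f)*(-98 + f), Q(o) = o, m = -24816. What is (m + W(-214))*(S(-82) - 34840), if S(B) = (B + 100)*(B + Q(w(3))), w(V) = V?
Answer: -18469251936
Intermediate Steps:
W(f) = 8*f*(-98 + f) (W(f) = 4*((f + f)*(-98 + f)) = 4*((2*f)*(-98 + f)) = 4*(2*f*(-98 + f)) = 8*f*(-98 + f))
S(B) = (3 + B)*(100 + B) (S(B) = (B + 100)*(B + 3) = (100 + B)*(3 + B) = (3 + B)*(100 + B))
(m + W(-214))*(S(-82) - 34840) = (-24816 + 8*(-214)*(-98 - 214))*((300 + (-82)² + 103*(-82)) - 34840) = (-24816 + 8*(-214)*(-312))*((300 + 6724 - 8446) - 34840) = (-24816 + 534144)*(-1422 - 34840) = 509328*(-36262) = -18469251936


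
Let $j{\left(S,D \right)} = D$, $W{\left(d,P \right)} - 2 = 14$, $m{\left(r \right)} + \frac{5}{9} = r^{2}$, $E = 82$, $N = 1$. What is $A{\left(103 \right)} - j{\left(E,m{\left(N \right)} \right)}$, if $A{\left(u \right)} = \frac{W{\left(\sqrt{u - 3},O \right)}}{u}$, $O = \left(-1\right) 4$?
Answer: $- \frac{268}{927} \approx -0.2891$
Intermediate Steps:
$m{\left(r \right)} = - \frac{5}{9} + r^{2}$
$O = -4$
$W{\left(d,P \right)} = 16$ ($W{\left(d,P \right)} = 2 + 14 = 16$)
$A{\left(u \right)} = \frac{16}{u}$
$A{\left(103 \right)} - j{\left(E,m{\left(N \right)} \right)} = \frac{16}{103} - \left(- \frac{5}{9} + 1^{2}\right) = 16 \cdot \frac{1}{103} - \left(- \frac{5}{9} + 1\right) = \frac{16}{103} - \frac{4}{9} = - \frac{268}{927}$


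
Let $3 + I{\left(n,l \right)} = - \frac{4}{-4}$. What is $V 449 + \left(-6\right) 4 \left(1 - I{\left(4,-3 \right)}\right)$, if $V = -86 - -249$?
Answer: $73115$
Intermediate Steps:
$V = 163$ ($V = -86 + 249 = 163$)
$I{\left(n,l \right)} = -2$ ($I{\left(n,l \right)} = -3 - \frac{4}{-4} = -3 - -1 = -3 + 1 = -2$)
$V 449 + \left(-6\right) 4 \left(1 - I{\left(4,-3 \right)}\right) = 163 \cdot 449 + \left(-6\right) 4 \left(1 - -2\right) = 73187 - 24 \left(1 + 2\right) = 73187 - 72 = 73115$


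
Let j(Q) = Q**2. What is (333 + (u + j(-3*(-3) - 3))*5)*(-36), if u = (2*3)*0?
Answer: -18468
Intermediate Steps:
u = 0 (u = 6*0 = 0)
(333 + (u + j(-3*(-3) - 3))*5)*(-36) = (333 + (0 + (-3*(-3) - 3)**2)*5)*(-36) = (333 + (0 + (9 - 3)**2)*5)*(-36) = (333 + (0 + 6**2)*5)*(-36) = (333 + (0 + 36)*5)*(-36) = (333 + 36*5)*(-36) = (333 + 180)*(-36) = 513*(-36) = -18468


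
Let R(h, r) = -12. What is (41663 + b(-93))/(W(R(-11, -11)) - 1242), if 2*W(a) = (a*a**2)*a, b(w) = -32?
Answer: 13877/3042 ≈ 4.5618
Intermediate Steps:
W(a) = a**4/2 (W(a) = ((a*a**2)*a)/2 = (a**3*a)/2 = a**4/2)
(41663 + b(-93))/(W(R(-11, -11)) - 1242) = (41663 - 32)/((1/2)*(-12)**4 - 1242) = 41631/((1/2)*20736 - 1242) = 41631/(10368 - 1242) = 41631/9126 = 41631*(1/9126) = 13877/3042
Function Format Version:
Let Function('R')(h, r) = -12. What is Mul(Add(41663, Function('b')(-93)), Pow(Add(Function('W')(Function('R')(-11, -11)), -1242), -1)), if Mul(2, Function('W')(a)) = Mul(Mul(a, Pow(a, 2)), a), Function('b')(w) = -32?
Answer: Rational(13877, 3042) ≈ 4.5618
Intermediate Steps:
Function('W')(a) = Mul(Rational(1, 2), Pow(a, 4)) (Function('W')(a) = Mul(Rational(1, 2), Mul(Mul(a, Pow(a, 2)), a)) = Mul(Rational(1, 2), Mul(Pow(a, 3), a)) = Mul(Rational(1, 2), Pow(a, 4)))
Mul(Add(41663, Function('b')(-93)), Pow(Add(Function('W')(Function('R')(-11, -11)), -1242), -1)) = Mul(Add(41663, -32), Pow(Add(Mul(Rational(1, 2), Pow(-12, 4)), -1242), -1)) = Mul(41631, Pow(Add(Mul(Rational(1, 2), 20736), -1242), -1)) = Mul(41631, Pow(Add(10368, -1242), -1)) = Mul(41631, Pow(9126, -1)) = Mul(41631, Rational(1, 9126)) = Rational(13877, 3042)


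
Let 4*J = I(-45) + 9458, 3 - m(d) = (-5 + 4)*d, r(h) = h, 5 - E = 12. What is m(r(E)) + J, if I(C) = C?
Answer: 9397/4 ≈ 2349.3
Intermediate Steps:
E = -7 (E = 5 - 1*12 = 5 - 12 = -7)
m(d) = 3 + d (m(d) = 3 - (-5 + 4)*d = 3 - (-1)*d = 3 + d)
J = 9413/4 (J = (-45 + 9458)/4 = (¼)*9413 = 9413/4 ≈ 2353.3)
m(r(E)) + J = (3 - 7) + 9413/4 = -4 + 9413/4 = 9397/4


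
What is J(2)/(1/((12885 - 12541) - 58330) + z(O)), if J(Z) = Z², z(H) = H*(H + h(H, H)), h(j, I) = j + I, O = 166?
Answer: 231944/4793586647 ≈ 4.8386e-5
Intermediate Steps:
h(j, I) = I + j
z(H) = 3*H² (z(H) = H*(H + (H + H)) = H*(H + 2*H) = H*(3*H) = 3*H²)
J(2)/(1/((12885 - 12541) - 58330) + z(O)) = 2²/(1/((12885 - 12541) - 58330) + 3*166²) = 4/(1/(344 - 58330) + 3*27556) = 4/(1/(-57986) + 82668) = 4/(-1/57986 + 82668) = 4/(4793586647/57986) = 4*(57986/4793586647) = 231944/4793586647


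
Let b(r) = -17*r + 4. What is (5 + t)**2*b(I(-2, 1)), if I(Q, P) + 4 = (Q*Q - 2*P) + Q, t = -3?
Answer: 288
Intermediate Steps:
I(Q, P) = -4 + Q + Q**2 - 2*P (I(Q, P) = -4 + ((Q*Q - 2*P) + Q) = -4 + ((Q**2 - 2*P) + Q) = -4 + (Q + Q**2 - 2*P) = -4 + Q + Q**2 - 2*P)
b(r) = 4 - 17*r
(5 + t)**2*b(I(-2, 1)) = (5 - 3)**2*(4 - 17*(-4 - 2 + (-2)**2 - 2*1)) = 2**2*(4 - 17*(-4 - 2 + 4 - 2)) = 4*(4 - 17*(-4)) = 4*(4 + 68) = 4*72 = 288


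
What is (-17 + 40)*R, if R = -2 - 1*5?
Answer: -161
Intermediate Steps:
R = -7 (R = -2 - 5 = -7)
(-17 + 40)*R = (-17 + 40)*(-7) = 23*(-7) = -161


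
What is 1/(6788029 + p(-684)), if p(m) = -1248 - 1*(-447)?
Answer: 1/6787228 ≈ 1.4734e-7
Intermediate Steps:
p(m) = -801 (p(m) = -1248 + 447 = -801)
1/(6788029 + p(-684)) = 1/(6788029 - 801) = 1/6787228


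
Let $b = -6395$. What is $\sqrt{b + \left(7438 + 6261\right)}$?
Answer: $2 \sqrt{1826} \approx 85.463$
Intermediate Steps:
$\sqrt{b + \left(7438 + 6261\right)} = \sqrt{-6395 + \left(7438 + 6261\right)} = \sqrt{-6395 + 13699} = \sqrt{7304} = 2 \sqrt{1826}$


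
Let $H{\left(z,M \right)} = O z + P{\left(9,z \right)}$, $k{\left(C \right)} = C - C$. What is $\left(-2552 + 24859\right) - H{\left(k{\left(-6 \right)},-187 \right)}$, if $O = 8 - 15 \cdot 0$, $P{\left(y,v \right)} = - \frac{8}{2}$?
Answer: $22311$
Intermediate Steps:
$P{\left(y,v \right)} = -4$ ($P{\left(y,v \right)} = \left(-8\right) \frac{1}{2} = -4$)
$k{\left(C \right)} = 0$
$O = 8$ ($O = 8 - 0 = 8 + 0 = 8$)
$H{\left(z,M \right)} = -4 + 8 z$ ($H{\left(z,M \right)} = 8 z - 4 = -4 + 8 z$)
$\left(-2552 + 24859\right) - H{\left(k{\left(-6 \right)},-187 \right)} = \left(-2552 + 24859\right) - \left(-4 + 8 \cdot 0\right) = 22307 - \left(-4 + 0\right) = 22307 - -4 = 22307 + 4 = 22311$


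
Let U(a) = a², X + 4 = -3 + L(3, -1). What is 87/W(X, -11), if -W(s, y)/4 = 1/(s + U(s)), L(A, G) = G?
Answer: -1218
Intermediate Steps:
X = -8 (X = -4 + (-3 - 1) = -4 - 4 = -8)
W(s, y) = -4/(s + s²)
87/W(X, -11) = 87/((-4/(-8*(1 - 8)))) = 87/((-4*(-⅛)/(-7))) = 87/((-4*(-⅛)*(-⅐))) = 87/(-1/14) = 87*(-14) = -1218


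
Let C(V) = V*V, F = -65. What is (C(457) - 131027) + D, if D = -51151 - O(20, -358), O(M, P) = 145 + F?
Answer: 26591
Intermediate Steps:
O(M, P) = 80 (O(M, P) = 145 - 65 = 80)
C(V) = V²
D = -51231 (D = -51151 - 1*80 = -51151 - 80 = -51231)
(C(457) - 131027) + D = (457² - 131027) - 51231 = (208849 - 131027) - 51231 = 77822 - 51231 = 26591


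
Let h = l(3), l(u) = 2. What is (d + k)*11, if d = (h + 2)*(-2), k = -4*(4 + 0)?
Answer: -264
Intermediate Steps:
h = 2
k = -16 (k = -4*4 = -16)
d = -8 (d = (2 + 2)*(-2) = 4*(-2) = -8)
(d + k)*11 = (-8 - 16)*11 = -24*11 = -264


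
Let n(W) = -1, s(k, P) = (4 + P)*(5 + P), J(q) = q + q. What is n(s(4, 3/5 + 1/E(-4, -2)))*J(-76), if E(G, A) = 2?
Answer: 152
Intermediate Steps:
J(q) = 2*q
n(s(4, 3/5 + 1/E(-4, -2)))*J(-76) = -2*(-76) = -1*(-152) = 152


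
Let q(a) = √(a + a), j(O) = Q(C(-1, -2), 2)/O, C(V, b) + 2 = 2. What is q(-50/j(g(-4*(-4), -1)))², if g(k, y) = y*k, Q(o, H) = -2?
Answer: -800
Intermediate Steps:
C(V, b) = 0 (C(V, b) = -2 + 2 = 0)
g(k, y) = k*y
j(O) = -2/O
q(a) = √2*√a (q(a) = √(2*a) = √2*√a)
q(-50/j(g(-4*(-4), -1)))² = (√2*√(-50/((-2/(-4*(-4)*(-1))))))² = (√2*√(-50/((-2/(16*(-1))))))² = (√2*√(-50/((-2/(-16)))))² = (√2*√(-50/((-2*(-1/16)))))² = (√2*√(-50/⅛))² = (√2*√(-50*8))² = (√2*√(-400))² = (√2*(20*I))² = (20*I*√2)² = -800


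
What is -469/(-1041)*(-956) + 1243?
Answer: 845599/1041 ≈ 812.29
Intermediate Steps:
-469/(-1041)*(-956) + 1243 = -469*(-1/1041)*(-956) + 1243 = (469/1041)*(-956) + 1243 = -448364/1041 + 1243 = 845599/1041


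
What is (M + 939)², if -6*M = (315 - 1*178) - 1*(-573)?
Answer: 6061444/9 ≈ 6.7349e+5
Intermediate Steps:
M = -355/3 (M = -((315 - 1*178) - 1*(-573))/6 = -((315 - 178) + 573)/6 = -(137 + 573)/6 = -⅙*710 = -355/3 ≈ -118.33)
(M + 939)² = (-355/3 + 939)² = (2462/3)² = 6061444/9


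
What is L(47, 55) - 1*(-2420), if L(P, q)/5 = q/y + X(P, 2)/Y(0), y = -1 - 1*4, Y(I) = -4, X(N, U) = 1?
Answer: 9455/4 ≈ 2363.8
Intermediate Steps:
y = -5 (y = -1 - 4 = -5)
L(P, q) = -5/4 - q (L(P, q) = 5*(q/(-5) + 1/(-4)) = 5*(q*(-1/5) + 1*(-1/4)) = 5*(-q/5 - 1/4) = 5*(-1/4 - q/5) = -5/4 - q)
L(47, 55) - 1*(-2420) = (-5/4 - 1*55) - 1*(-2420) = (-5/4 - 55) + 2420 = -225/4 + 2420 = 9455/4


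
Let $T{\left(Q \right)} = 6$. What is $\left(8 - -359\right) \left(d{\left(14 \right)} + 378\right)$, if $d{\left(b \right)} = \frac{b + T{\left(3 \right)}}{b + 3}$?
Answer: $\frac{2365682}{17} \approx 1.3916 \cdot 10^{5}$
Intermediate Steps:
$d{\left(b \right)} = \frac{6 + b}{3 + b}$ ($d{\left(b \right)} = \frac{b + 6}{b + 3} = \frac{6 + b}{3 + b}$)
$\left(8 - -359\right) \left(d{\left(14 \right)} + 378\right) = \left(8 - -359\right) \left(\frac{6 + 14}{3 + 14} + 378\right) = \left(8 + 359\right) \left(\frac{1}{17} \cdot 20 + 378\right) = 367 \left(\frac{1}{17} \cdot 20 + 378\right) = 367 \left(\frac{20}{17} + 378\right) = 367 \cdot \frac{6446}{17} = \frac{2365682}{17}$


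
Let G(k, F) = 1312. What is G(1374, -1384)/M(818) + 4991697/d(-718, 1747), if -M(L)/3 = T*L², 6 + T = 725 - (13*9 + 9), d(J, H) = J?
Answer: -1485493581395107/213671701482 ≈ -6952.2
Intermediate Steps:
T = 593 (T = -6 + (725 - (13*9 + 9)) = -6 + (725 - (117 + 9)) = -6 + (725 - 1*126) = -6 + (725 - 126) = -6 + 599 = 593)
M(L) = -1779*L²
G(1374, -1384)/M(818) + 4991697/d(-718, 1747) = 1312/((-1779*818²)) + 4991697/(-718) = 1312/((-1779*669124)) + 4991697*(-1/718) = 1312/(-1190371596) - 4991697/718 = 1312*(-1/1190371596) - 4991697/718 = -328/297592899 - 4991697/718 = -1485493581395107/213671701482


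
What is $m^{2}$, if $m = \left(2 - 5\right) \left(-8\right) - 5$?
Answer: $361$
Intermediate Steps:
$m = 19$ ($m = \left(2 - 5\right) \left(-8\right) - 5 = \left(-3\right) \left(-8\right) - 5 = 24 - 5 = 19$)
$m^{2} = 19^{2} = 361$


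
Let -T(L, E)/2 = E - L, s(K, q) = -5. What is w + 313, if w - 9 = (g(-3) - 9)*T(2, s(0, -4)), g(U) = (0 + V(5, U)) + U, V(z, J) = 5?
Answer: 224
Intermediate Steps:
T(L, E) = -2*E + 2*L (T(L, E) = -2*(E - L) = -2*E + 2*L)
g(U) = 5 + U (g(U) = (0 + 5) + U = 5 + U)
w = -89 (w = 9 + ((5 - 3) - 9)*(-2*(-5) + 2*2) = 9 + (2 - 9)*(10 + 4) = 9 - 7*14 = 9 - 98 = -89)
w + 313 = -89 + 313 = 224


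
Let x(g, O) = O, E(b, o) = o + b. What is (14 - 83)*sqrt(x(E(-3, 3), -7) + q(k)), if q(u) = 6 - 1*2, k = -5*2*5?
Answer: -69*I*sqrt(3) ≈ -119.51*I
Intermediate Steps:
E(b, o) = b + o
k = -50 (k = -10*5 = -50)
q(u) = 4 (q(u) = 6 - 2 = 4)
(14 - 83)*sqrt(x(E(-3, 3), -7) + q(k)) = (14 - 83)*sqrt(-7 + 4) = -69*I*sqrt(3)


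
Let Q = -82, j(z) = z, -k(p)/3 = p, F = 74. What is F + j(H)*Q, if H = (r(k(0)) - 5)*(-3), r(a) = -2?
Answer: -1648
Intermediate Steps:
k(p) = -3*p
H = 21 (H = (-2 - 5)*(-3) = -7*(-3) = 21)
F + j(H)*Q = 74 + 21*(-82) = 74 - 1722 = -1648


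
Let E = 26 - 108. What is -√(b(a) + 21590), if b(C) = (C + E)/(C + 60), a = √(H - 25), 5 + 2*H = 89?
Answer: -√(1295318 + 21591*√17)/√(60 + √17) ≈ -146.93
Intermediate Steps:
H = 42 (H = -5/2 + (½)*89 = -5/2 + 89/2 = 42)
a = √17 (a = √(42 - 25) = √17 ≈ 4.1231)
E = -82
b(C) = (-82 + C)/(60 + C) (b(C) = (C - 82)/(C + 60) = (-82 + C)/(60 + C))
-√(b(a) + 21590) = -√((-82 + √17)/(60 + √17) + 21590) = -√(21590 + (-82 + √17)/(60 + √17))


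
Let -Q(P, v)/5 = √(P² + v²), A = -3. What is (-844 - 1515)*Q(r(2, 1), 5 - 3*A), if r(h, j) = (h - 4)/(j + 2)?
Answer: 23590*√442/3 ≈ 1.6532e+5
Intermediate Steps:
r(h, j) = (-4 + h)/(2 + j)
Q(P, v) = -5*√(P² + v²)
(-844 - 1515)*Q(r(2, 1), 5 - 3*A) = (-844 - 1515)*(-5*√(((-4 + 2)/(2 + 1))² + (5 - 3*(-3))²)) = -(-11795)*√((-2/3)² + (5 + 9)²) = -(-11795)*√(((⅓)*(-2))² + 14²) = -(-11795)*√((-⅔)² + 196) = -(-11795)*√(4/9 + 196) = -(-11795)*√(1768/9) = -(-11795)*2*√442/3 = -(-23590)*√442/3 = 23590*√442/3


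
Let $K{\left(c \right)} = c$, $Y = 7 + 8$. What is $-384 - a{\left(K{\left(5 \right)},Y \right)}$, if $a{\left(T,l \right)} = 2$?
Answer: $-386$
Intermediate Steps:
$Y = 15$
$-384 - a{\left(K{\left(5 \right)},Y \right)} = -384 - 2 = -386$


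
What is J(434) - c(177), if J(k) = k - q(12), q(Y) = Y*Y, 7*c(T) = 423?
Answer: 1607/7 ≈ 229.57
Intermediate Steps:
c(T) = 423/7 (c(T) = (⅐)*423 = 423/7)
q(Y) = Y²
J(k) = -144 + k (J(k) = k - 1*12² = k - 1*144 = k - 144 = -144 + k)
J(434) - c(177) = (-144 + 434) - 1*423/7 = 290 - 423/7 = 1607/7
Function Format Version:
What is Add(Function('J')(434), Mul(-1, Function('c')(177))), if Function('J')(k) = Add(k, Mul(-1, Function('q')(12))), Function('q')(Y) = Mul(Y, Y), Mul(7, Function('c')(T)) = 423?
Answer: Rational(1607, 7) ≈ 229.57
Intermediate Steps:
Function('c')(T) = Rational(423, 7) (Function('c')(T) = Mul(Rational(1, 7), 423) = Rational(423, 7))
Function('q')(Y) = Pow(Y, 2)
Function('J')(k) = Add(-144, k) (Function('J')(k) = Add(k, Mul(-1, Pow(12, 2))) = Add(k, Mul(-1, 144)) = Add(k, -144) = Add(-144, k))
Add(Function('J')(434), Mul(-1, Function('c')(177))) = Add(Add(-144, 434), Mul(-1, Rational(423, 7))) = Add(290, Rational(-423, 7)) = Rational(1607, 7)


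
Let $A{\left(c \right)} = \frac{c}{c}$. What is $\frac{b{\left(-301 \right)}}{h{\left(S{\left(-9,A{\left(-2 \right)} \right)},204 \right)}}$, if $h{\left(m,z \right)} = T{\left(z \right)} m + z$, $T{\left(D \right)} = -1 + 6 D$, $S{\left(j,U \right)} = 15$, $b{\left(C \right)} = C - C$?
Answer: $0$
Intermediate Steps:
$b{\left(C \right)} = 0$
$A{\left(c \right)} = 1$
$h{\left(m,z \right)} = z + m \left(-1 + 6 z\right)$ ($h{\left(m,z \right)} = \left(-1 + 6 z\right) m + z = m \left(-1 + 6 z\right) + z = z + m \left(-1 + 6 z\right)$)
$\frac{b{\left(-301 \right)}}{h{\left(S{\left(-9,A{\left(-2 \right)} \right)},204 \right)}} = \frac{0}{204 + 15 \left(-1 + 6 \cdot 204\right)} = \frac{0}{204 + 15 \left(-1 + 1224\right)} = \frac{0}{204 + 15 \cdot 1223} = \frac{0}{204 + 18345} = \frac{0}{18549} = 0 \cdot \frac{1}{18549} = 0$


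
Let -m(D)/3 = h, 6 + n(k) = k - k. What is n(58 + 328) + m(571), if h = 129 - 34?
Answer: -291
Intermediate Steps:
n(k) = -6 (n(k) = -6 + (k - k) = -6 + 0 = -6)
h = 95
m(D) = -285 (m(D) = -3*95 = -285)
n(58 + 328) + m(571) = -6 - 285 = -291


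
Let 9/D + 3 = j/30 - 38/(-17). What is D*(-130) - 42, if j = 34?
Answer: -151149/47 ≈ -3215.9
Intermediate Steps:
D = 2295/94 (D = 9/(-3 + (34/30 - 38/(-17))) = 9/(-3 + (34*(1/30) - 38*(-1/17))) = 9/(-3 + (17/15 + 38/17)) = 9/(-3 + 859/255) = 9/(94/255) = 9*(255/94) = 2295/94 ≈ 24.415)
D*(-130) - 42 = (2295/94)*(-130) - 42 = -149175/47 - 42 = -151149/47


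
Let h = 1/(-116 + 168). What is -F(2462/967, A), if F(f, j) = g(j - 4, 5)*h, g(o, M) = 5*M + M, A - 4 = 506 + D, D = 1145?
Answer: -15/26 ≈ -0.57692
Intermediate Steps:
A = 1655 (A = 4 + (506 + 1145) = 4 + 1651 = 1655)
h = 1/52 ≈ 0.019231
g(o, M) = 6*M
F(f, j) = 15/26 (F(f, j) = (6*5)*(1/52) = 30*(1/52) = 15/26)
-F(2462/967, A) = -1*15/26 = -15/26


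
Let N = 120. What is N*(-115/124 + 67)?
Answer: 245790/31 ≈ 7928.7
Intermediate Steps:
N*(-115/124 + 67) = 120*(-115/124 + 67) = 120*(8193/124) = 245790/31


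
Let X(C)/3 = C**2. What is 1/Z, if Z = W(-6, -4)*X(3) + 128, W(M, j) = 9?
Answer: 1/371 ≈ 0.0026954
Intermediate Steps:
X(C) = 3*C**2
Z = 371 (Z = 9*(3*3**2) + 128 = 9*(3*9) + 128 = 9*27 + 128 = 243 + 128 = 371)
1/Z = 1/371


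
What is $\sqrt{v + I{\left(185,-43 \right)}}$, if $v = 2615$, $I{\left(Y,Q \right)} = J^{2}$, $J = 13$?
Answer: $4 \sqrt{174} \approx 52.764$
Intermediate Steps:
$I{\left(Y,Q \right)} = 169$ ($I{\left(Y,Q \right)} = 13^{2} = 169$)
$\sqrt{v + I{\left(185,-43 \right)}} = \sqrt{2615 + 169} = \sqrt{2784} = 4 \sqrt{174}$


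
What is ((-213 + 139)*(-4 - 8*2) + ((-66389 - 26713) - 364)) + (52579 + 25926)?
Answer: -13481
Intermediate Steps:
((-213 + 139)*(-4 - 8*2) + ((-66389 - 26713) - 364)) + (52579 + 25926) = (-74*(-4 - 16) + (-93102 - 364)) + 78505 = (-74*(-20) - 93466) + 78505 = (1480 - 93466) + 78505 = -91986 + 78505 = -13481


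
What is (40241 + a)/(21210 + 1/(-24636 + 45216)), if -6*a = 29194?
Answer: 728024360/436501801 ≈ 1.6679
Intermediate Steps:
a = -14597/3 (a = -⅙*29194 = -14597/3 ≈ -4865.7)
(40241 + a)/(21210 + 1/(-24636 + 45216)) = (40241 - 14597/3)/(21210 + 1/(-24636 + 45216)) = 106126/(3*(21210 + 1/20580)) = 106126/(3*(436501801/20580)) = (106126/3)*(20580/436501801) = 728024360/436501801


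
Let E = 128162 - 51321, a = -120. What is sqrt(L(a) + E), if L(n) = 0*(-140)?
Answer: sqrt(76841) ≈ 277.20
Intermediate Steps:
L(n) = 0
E = 76841
sqrt(L(a) + E) = sqrt(0 + 76841) = sqrt(76841)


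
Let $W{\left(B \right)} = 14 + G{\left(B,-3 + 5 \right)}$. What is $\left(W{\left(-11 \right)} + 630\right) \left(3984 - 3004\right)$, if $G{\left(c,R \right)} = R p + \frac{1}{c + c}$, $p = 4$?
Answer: $\frac{7028070}{11} \approx 6.3892 \cdot 10^{5}$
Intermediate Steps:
$G{\left(c,R \right)} = \frac{1}{2 c} + 4 R$ ($G{\left(c,R \right)} = R 4 + \frac{1}{c + c} = 4 R + \frac{1}{2 c} = \frac{1}{2 c} + 4 R$)
$W{\left(B \right)} = 22 + \frac{1}{2 B}$ ($W{\left(B \right)} = 14 + \left(\frac{1}{2 B} + 4 \left(-3 + 5\right)\right) = 14 + \left(\frac{1}{2 B} + 4 \cdot 2\right) = 14 + \left(\frac{1}{2 B} + 8\right) = 14 + \left(8 + \frac{1}{2 B}\right) = 22 + \frac{1}{2 B}$)
$\left(W{\left(-11 \right)} + 630\right) \left(3984 - 3004\right) = \left(\left(22 + \frac{1}{2 \left(-11\right)}\right) + 630\right) \left(3984 - 3004\right) = \left(\left(22 + \frac{1}{2} \left(- \frac{1}{11}\right)\right) + 630\right) 980 = \left(\left(22 - \frac{1}{22}\right) + 630\right) 980 = \left(\frac{483}{22} + 630\right) 980 = \frac{14343}{22} \cdot 980 = \frac{7028070}{11}$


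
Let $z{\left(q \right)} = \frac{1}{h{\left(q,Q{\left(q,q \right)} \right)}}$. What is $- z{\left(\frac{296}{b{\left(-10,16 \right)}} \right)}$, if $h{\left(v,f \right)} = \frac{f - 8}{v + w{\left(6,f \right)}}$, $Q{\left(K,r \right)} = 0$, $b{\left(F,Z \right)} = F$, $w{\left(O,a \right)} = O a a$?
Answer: $- \frac{37}{10} \approx -3.7$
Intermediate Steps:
$w{\left(O,a \right)} = O a^{2}$
$h{\left(v,f \right)} = \frac{-8 + f}{v + 6 f^{2}}$ ($h{\left(v,f \right)} = \frac{f - 8}{v + 6 f^{2}} = \frac{-8 + f}{v + 6 f^{2}}$)
$z{\left(q \right)} = - \frac{q}{8}$ ($z{\left(q \right)} = \frac{1}{\frac{1}{q + 6 \cdot 0^{2}} \left(-8 + 0\right)} = \frac{1}{\frac{1}{q + 6 \cdot 0} \left(-8\right)} = \frac{1}{\frac{1}{q + 0} \left(-8\right)} = \frac{1}{\frac{1}{q} \left(-8\right)} = \frac{1}{\left(-8\right) \frac{1}{q}} = - \frac{q}{8}$)
$- z{\left(\frac{296}{b{\left(-10,16 \right)}} \right)} = - \frac{\left(-1\right) \frac{296}{-10}}{8} = - \frac{\left(-1\right) 296 \left(- \frac{1}{10}\right)}{8} = - \frac{\left(-1\right) \left(-148\right)}{8 \cdot 5} = \left(-1\right) \frac{37}{10} = - \frac{37}{10}$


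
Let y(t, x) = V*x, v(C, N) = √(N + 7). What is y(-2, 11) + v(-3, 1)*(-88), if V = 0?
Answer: -176*√2 ≈ -248.90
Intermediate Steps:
v(C, N) = √(7 + N)
y(t, x) = 0 (y(t, x) = 0*x = 0)
y(-2, 11) + v(-3, 1)*(-88) = 0 + √(7 + 1)*(-88) = 0 + √8*(-88) = 0 + (2*√2)*(-88) = 0 - 176*√2 = -176*√2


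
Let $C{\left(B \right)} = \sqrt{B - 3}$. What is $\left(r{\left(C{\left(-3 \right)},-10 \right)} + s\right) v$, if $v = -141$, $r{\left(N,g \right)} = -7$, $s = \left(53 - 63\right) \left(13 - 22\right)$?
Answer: $-11703$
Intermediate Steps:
$s = 90$ ($s = \left(-10\right) \left(-9\right) = 90$)
$C{\left(B \right)} = \sqrt{-3 + B}$
$\left(r{\left(C{\left(-3 \right)},-10 \right)} + s\right) v = \left(-7 + 90\right) \left(-141\right) = 83 \left(-141\right) = -11703$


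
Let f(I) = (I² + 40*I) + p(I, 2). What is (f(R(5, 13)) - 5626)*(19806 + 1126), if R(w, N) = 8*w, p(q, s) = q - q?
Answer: -50781032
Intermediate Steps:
p(q, s) = 0
f(I) = I² + 40*I (f(I) = (I² + 40*I) + 0 = I² + 40*I)
(f(R(5, 13)) - 5626)*(19806 + 1126) = ((8*5)*(40 + 8*5) - 5626)*(19806 + 1126) = (40*(40 + 40) - 5626)*20932 = (40*80 - 5626)*20932 = (3200 - 5626)*20932 = -2426*20932 = -50781032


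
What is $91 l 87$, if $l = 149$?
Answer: $1179633$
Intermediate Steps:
$91 l 87 = 91 \cdot 149 \cdot 87 = 13559 \cdot 87 = 1179633$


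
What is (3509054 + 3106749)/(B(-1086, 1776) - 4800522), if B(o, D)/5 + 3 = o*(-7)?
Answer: -6615803/4762527 ≈ -1.3891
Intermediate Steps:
B(o, D) = -15 - 35*o (B(o, D) = -15 + 5*(o*(-7)) = -15 + 5*(-7*o) = -15 - 35*o)
(3509054 + 3106749)/(B(-1086, 1776) - 4800522) = (3509054 + 3106749)/((-15 - 35*(-1086)) - 4800522) = 6615803/((-15 + 38010) - 4800522) = 6615803/(37995 - 4800522) = 6615803/(-4762527) = 6615803*(-1/4762527) = -6615803/4762527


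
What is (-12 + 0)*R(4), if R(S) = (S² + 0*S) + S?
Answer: -240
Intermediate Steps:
R(S) = S + S² (R(S) = (S² + 0) + S = S² + S = S + S²)
(-12 + 0)*R(4) = (-12 + 0)*(4*(1 + 4)) = -48*5 = -12*20 = -240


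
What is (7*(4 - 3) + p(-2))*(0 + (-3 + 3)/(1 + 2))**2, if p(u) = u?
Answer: 0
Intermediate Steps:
(7*(4 - 3) + p(-2))*(0 + (-3 + 3)/(1 + 2))**2 = (7*(4 - 3) - 2)*(0 + (-3 + 3)/(1 + 2))**2 = (7*1 - 2)*(0 + 0/3)**2 = (7 - 2)*(0 + (1/3)*0)**2 = 5*(0 + 0)**2 = 5*0**2 = 5*0 = 0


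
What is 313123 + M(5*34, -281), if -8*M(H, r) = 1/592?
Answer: 1482950527/4736 ≈ 3.1312e+5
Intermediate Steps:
M(H, r) = -1/4736 (M(H, r) = -1/8/592 = -1/8*1/592 = -1/4736)
313123 + M(5*34, -281) = 313123 - 1/4736 = 1482950527/4736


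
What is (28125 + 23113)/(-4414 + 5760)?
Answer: 25619/673 ≈ 38.067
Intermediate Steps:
(28125 + 23113)/(-4414 + 5760) = 51238/1346 = 51238*(1/1346) = 25619/673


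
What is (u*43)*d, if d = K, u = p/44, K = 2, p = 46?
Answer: 989/11 ≈ 89.909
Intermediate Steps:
u = 23/22 (u = 46/44 = 46*(1/44) = 23/22 ≈ 1.0455)
d = 2
(u*43)*d = ((23/22)*43)*2 = (989/22)*2 = 989/11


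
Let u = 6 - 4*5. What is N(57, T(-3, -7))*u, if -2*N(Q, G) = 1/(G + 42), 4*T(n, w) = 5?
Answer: 28/173 ≈ 0.16185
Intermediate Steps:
u = -14 (u = 6 - 20 = -14)
T(n, w) = 5/4 (T(n, w) = (1/4)*5 = 5/4)
N(Q, G) = -1/(2*(42 + G)) (N(Q, G) = -1/(2*(G + 42)) = -1/(2*(42 + G)))
N(57, T(-3, -7))*u = -1/(84 + 2*(5/4))*(-14) = -1/(84 + 5/2)*(-14) = -1/173/2*(-14) = -1*2/173*(-14) = -2/173*(-14) = 28/173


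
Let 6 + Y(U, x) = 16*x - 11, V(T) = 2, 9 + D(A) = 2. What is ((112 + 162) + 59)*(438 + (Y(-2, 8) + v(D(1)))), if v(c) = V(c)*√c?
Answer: 182817 + 666*I*√7 ≈ 1.8282e+5 + 1762.1*I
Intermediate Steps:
D(A) = -7 (D(A) = -9 + 2 = -7)
Y(U, x) = -17 + 16*x (Y(U, x) = -6 + (16*x - 11) = -6 + (-11 + 16*x) = -17 + 16*x)
v(c) = 2*√c
((112 + 162) + 59)*(438 + (Y(-2, 8) + v(D(1)))) = ((112 + 162) + 59)*(438 + ((-17 + 16*8) + 2*√(-7))) = (274 + 59)*(438 + ((-17 + 128) + 2*(I*√7))) = 333*(438 + (111 + 2*I*√7)) = 333*(549 + 2*I*√7) = 182817 + 666*I*√7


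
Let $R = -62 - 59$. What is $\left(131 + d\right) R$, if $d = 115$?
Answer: $-29766$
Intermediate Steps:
$R = -121$
$\left(131 + d\right) R = \left(131 + 115\right) \left(-121\right) = 246 \left(-121\right) = -29766$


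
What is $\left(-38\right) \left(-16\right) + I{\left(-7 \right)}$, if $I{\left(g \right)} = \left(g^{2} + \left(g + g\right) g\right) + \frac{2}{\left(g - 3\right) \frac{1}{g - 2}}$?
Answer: $\frac{3784}{5} \approx 756.8$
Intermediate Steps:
$I{\left(g \right)} = 3 g^{2} + \frac{2 \left(-2 + g\right)}{-3 + g}$ ($I{\left(g \right)} = \left(g^{2} + 2 g g\right) + \frac{2}{\left(-3 + g\right) \frac{1}{-2 + g}} = \left(g^{2} + 2 g^{2}\right) + \frac{2}{\frac{1}{-2 + g} \left(-3 + g\right)} = 3 g^{2} + 2 \frac{-2 + g}{-3 + g} = 3 g^{2} + \frac{2 \left(-2 + g\right)}{-3 + g}$)
$\left(-38\right) \left(-16\right) + I{\left(-7 \right)} = \left(-38\right) \left(-16\right) + \frac{-4 - 9 \left(-7\right)^{2} + 2 \left(-7\right) + 3 \left(-7\right)^{3}}{-3 - 7} = 608 + \frac{-4 - 441 - 14 + 3 \left(-343\right)}{-10} = 608 - \frac{-4 - 441 - 14 - 1029}{10} = 608 - - \frac{744}{5} = 608 + \frac{744}{5} = \frac{3784}{5}$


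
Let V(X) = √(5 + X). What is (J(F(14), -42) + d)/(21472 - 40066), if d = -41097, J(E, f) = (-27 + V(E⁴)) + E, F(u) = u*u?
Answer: 20464/9297 - √1475789061/18594 ≈ 0.13510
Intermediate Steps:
F(u) = u²
J(E, f) = -27 + E + √(5 + E⁴) (J(E, f) = (-27 + √(5 + E⁴)) + E = -27 + E + √(5 + E⁴))
(J(F(14), -42) + d)/(21472 - 40066) = ((-27 + 14² + √(5 + (14²)⁴)) - 41097)/(21472 - 40066) = ((-27 + 196 + √(5 + 196⁴)) - 41097)/(-18594) = ((-27 + 196 + √(5 + 1475789056)) - 41097)*(-1/18594) = ((-27 + 196 + √1475789061) - 41097)*(-1/18594) = ((169 + √1475789061) - 41097)*(-1/18594) = (-40928 + √1475789061)*(-1/18594) = 20464/9297 - √1475789061/18594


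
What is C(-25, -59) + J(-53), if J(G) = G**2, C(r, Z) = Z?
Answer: 2750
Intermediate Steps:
C(-25, -59) + J(-53) = -59 + (-53)**2 = -59 + 2809 = 2750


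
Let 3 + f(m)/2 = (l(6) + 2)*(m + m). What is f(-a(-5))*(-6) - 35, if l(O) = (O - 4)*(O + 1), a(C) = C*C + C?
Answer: 7681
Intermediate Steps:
a(C) = C + C² (a(C) = C² + C = C + C²)
l(O) = (1 + O)*(-4 + O) (l(O) = (-4 + O)*(1 + O) = (1 + O)*(-4 + O))
f(m) = -6 + 64*m (f(m) = -6 + 2*(((-4 + 6² - 3*6) + 2)*(m + m)) = -6 + 2*(((-4 + 36 - 18) + 2)*(2*m)) = -6 + 2*((14 + 2)*(2*m)) = -6 + 2*(16*(2*m)) = -6 + 2*(32*m) = -6 + 64*m)
f(-a(-5))*(-6) - 35 = (-6 + 64*(-(-5)*(1 - 5)))*(-6) - 35 = (-6 + 64*(-(-5)*(-4)))*(-6) - 35 = (-6 + 64*(-1*20))*(-6) - 35 = (-6 + 64*(-20))*(-6) - 35 = (-6 - 1280)*(-6) - 35 = -1286*(-6) - 35 = 7716 - 35 = 7681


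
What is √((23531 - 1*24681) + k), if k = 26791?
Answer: 3*√2849 ≈ 160.13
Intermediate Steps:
√((23531 - 1*24681) + k) = √((23531 - 1*24681) + 26791) = √((23531 - 24681) + 26791) = √(-1150 + 26791) = √25641 = 3*√2849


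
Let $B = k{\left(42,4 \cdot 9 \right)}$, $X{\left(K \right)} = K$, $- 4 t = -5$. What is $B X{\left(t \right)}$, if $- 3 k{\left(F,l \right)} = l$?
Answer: $-15$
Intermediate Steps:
$t = \frac{5}{4}$ ($t = \left(- \frac{1}{4}\right) \left(-5\right) = \frac{5}{4} \approx 1.25$)
$k{\left(F,l \right)} = - \frac{l}{3}$
$B = -12$ ($B = - \frac{4 \cdot 9}{3} = \left(- \frac{1}{3}\right) 36 = -12$)
$B X{\left(t \right)} = \left(-12\right) \frac{5}{4} = -15$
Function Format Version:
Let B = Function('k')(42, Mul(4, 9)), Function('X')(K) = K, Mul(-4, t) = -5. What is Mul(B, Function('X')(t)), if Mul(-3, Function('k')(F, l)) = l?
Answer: -15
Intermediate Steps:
t = Rational(5, 4) (t = Mul(Rational(-1, 4), -5) = Rational(5, 4) ≈ 1.2500)
Function('k')(F, l) = Mul(Rational(-1, 3), l)
B = -12 (B = Mul(Rational(-1, 3), Mul(4, 9)) = Mul(Rational(-1, 3), 36) = -12)
Mul(B, Function('X')(t)) = Mul(-12, Rational(5, 4)) = -15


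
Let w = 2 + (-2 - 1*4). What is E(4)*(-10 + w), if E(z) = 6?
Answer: -84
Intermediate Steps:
w = -4 (w = 2 + (-2 - 4) = 2 - 6 = -4)
E(4)*(-10 + w) = 6*(-10 - 4) = 6*(-14) = -84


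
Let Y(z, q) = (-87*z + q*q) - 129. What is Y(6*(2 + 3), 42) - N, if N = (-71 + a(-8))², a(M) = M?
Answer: -7216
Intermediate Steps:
Y(z, q) = -129 + q² - 87*z (Y(z, q) = (-87*z + q²) - 129 = (q² - 87*z) - 129 = -129 + q² - 87*z)
N = 6241 (N = (-71 - 8)² = (-79)² = 6241)
Y(6*(2 + 3), 42) - N = (-129 + 42² - 522*(2 + 3)) - 1*6241 = (-129 + 1764 - 522*5) - 6241 = (-129 + 1764 - 87*30) - 6241 = (-129 + 1764 - 2610) - 6241 = -975 - 6241 = -7216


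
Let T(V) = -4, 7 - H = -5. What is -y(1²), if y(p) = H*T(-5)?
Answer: 48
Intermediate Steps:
H = 12 (H = 7 - 1*(-5) = 7 + 5 = 12)
y(p) = -48 (y(p) = 12*(-4) = -48)
-y(1²) = -1*(-48) = 48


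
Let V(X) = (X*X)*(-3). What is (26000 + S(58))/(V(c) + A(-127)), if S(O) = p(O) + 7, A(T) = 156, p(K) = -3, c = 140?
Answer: -2167/4887 ≈ -0.44342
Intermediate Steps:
V(X) = -3*X² (V(X) = X²*(-3) = -3*X²)
S(O) = 4 (S(O) = -3 + 7 = 4)
(26000 + S(58))/(V(c) + A(-127)) = (26000 + 4)/(-3*140² + 156) = 26004/(-3*19600 + 156) = 26004/(-58800 + 156) = 26004/(-58644) = 26004*(-1/58644) = -2167/4887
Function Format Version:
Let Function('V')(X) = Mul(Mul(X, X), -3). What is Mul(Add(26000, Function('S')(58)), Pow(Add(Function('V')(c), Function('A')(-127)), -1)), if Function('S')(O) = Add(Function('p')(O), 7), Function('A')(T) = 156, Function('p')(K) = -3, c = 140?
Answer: Rational(-2167, 4887) ≈ -0.44342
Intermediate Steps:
Function('V')(X) = Mul(-3, Pow(X, 2)) (Function('V')(X) = Mul(Pow(X, 2), -3) = Mul(-3, Pow(X, 2)))
Function('S')(O) = 4 (Function('S')(O) = Add(-3, 7) = 4)
Mul(Add(26000, Function('S')(58)), Pow(Add(Function('V')(c), Function('A')(-127)), -1)) = Mul(Add(26000, 4), Pow(Add(Mul(-3, Pow(140, 2)), 156), -1)) = Mul(26004, Pow(Add(Mul(-3, 19600), 156), -1)) = Mul(26004, Pow(Add(-58800, 156), -1)) = Mul(26004, Pow(-58644, -1)) = Mul(26004, Rational(-1, 58644)) = Rational(-2167, 4887)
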